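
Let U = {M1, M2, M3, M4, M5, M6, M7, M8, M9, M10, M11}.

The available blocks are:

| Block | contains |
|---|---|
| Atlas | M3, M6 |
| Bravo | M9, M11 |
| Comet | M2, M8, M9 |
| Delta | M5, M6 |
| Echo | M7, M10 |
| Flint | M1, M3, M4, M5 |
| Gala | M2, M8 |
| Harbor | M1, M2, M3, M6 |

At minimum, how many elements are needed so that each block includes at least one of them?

The 5 elements {M2, M3, M6, M9, M10} hit every block.
No choice of 4 elements meets every block, so 5 is the minimum.

5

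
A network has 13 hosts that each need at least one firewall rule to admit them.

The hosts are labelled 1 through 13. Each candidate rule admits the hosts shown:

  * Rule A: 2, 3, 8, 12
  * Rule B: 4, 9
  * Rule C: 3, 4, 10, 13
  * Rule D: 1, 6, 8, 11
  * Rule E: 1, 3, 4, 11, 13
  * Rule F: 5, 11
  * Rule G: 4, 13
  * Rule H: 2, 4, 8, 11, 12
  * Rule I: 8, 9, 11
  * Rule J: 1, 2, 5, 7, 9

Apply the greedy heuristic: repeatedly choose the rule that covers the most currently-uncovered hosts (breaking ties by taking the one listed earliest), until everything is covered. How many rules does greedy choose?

5

Greedy: pick E (covers 5 new) → pick J (covers 4 new) → pick A (covers 2 new) → pick C (covers 1 new) → pick D (covers 1 new). Total picks: 5.
(The true minimum cover uses only 4 rules, so greedy is not optimal here.)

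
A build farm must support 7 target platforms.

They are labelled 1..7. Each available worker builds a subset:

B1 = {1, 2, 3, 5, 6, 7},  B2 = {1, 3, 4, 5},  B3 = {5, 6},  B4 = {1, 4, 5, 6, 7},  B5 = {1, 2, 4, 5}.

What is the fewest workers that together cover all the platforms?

2

B1 and B4 together: B1 ∪ B4 = {1, 2, 3, 4, 5, 6, 7} — every platform is covered.
No single worker has all 7 platforms (the largest, B1, has 6), so 2 is optimal.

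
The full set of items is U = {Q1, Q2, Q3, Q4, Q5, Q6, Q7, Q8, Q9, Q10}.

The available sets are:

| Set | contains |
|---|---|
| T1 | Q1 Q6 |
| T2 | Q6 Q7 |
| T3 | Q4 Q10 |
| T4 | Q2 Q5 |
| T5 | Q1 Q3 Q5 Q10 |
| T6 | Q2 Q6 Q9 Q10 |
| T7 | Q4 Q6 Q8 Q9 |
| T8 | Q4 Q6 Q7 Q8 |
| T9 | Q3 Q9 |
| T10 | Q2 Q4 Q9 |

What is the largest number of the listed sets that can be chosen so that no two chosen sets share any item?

T1, T3, T4, T9 are pairwise disjoint (T1={Q1,Q6}; T3={Q4,Q10}; T4={Q2,Q5}; T9={Q3,Q9}).
Every remaining set overlaps one of these, and no 5 of the listed sets are pairwise disjoint, so 4 is the maximum.

4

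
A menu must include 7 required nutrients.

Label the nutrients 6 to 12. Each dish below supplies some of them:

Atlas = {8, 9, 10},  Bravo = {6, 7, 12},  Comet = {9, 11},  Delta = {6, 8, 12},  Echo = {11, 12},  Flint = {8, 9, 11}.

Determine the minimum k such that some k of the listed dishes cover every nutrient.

Atlas and Bravo and Flint together: Atlas ∪ Bravo ∪ Flint = {6, 7, 8, 9, 10, 11, 12} — every nutrient is covered.
Each dish has at most 3 nutrients, and 2·3 = 6 < 7 — so at least 3 dishes are needed, and 3 is optimal.

3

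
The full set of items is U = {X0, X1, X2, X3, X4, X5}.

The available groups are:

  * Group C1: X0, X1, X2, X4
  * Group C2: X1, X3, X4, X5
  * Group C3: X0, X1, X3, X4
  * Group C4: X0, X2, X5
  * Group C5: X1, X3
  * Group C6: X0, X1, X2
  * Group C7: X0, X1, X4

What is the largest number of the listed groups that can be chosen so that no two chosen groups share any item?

C4, C5 are pairwise disjoint (C4={X0,X2,X5}; C5={X1,X3}).
Every remaining group overlaps one of these, and no 3 of the listed groups are pairwise disjoint, so 2 is the maximum.

2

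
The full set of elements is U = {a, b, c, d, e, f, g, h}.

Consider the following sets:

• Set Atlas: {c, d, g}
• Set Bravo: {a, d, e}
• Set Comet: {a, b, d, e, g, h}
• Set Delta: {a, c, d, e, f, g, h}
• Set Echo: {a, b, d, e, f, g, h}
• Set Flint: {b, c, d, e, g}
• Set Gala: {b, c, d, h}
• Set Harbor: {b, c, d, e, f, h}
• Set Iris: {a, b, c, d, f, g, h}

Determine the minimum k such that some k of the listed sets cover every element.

Delta and Flint together: Delta ∪ Flint = {a, b, c, d, e, f, g, h} — every element is covered.
No single set has all 8 elements (the largest, Delta, has 7), so 2 is optimal.

2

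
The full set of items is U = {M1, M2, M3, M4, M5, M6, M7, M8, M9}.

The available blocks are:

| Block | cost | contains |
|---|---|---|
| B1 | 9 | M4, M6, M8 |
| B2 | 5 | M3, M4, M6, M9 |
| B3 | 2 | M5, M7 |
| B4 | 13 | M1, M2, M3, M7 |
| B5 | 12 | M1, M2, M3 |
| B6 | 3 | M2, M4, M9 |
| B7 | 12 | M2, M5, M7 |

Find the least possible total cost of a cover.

B1, B3, B5, B6 together cover every item (B1 ∪ B3 ∪ B5 ∪ B6 = {M1, M2, M3, M4, M5, M6, M7, M8, M9}); total cost 9 + 2 + 12 + 3 = 26.
The greedy pick B3, B6, B2, B1, B5 costs 31; no covering selection beats 26.

26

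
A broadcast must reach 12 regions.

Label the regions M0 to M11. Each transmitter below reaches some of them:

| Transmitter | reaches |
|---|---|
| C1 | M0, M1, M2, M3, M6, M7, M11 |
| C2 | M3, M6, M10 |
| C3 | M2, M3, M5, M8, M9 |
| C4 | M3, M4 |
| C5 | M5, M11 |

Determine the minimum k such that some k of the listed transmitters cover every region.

Take {C1, C2, C3, C4}. Their union is {M0, M1, M2, M3, M4, M5, M6, M7, M8, M9, M10, M11}, which is all 12 regions.
No 3 of the 5 transmitters cover everything (all 10 combinations miss at least one region), so 4 is optimal.

4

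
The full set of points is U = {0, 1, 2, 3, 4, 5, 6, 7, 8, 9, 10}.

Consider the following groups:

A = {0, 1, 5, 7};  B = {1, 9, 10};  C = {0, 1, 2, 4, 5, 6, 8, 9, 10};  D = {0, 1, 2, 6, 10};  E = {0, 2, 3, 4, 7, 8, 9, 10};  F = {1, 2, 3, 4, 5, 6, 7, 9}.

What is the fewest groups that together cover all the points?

2

C and E cover everything between them: the union {0, 1, 2, 3, 4, 5, 6, 7, 8, 9, 10} is all of U.
No single group has all 11 points (the largest, C, has 9), so 2 is optimal.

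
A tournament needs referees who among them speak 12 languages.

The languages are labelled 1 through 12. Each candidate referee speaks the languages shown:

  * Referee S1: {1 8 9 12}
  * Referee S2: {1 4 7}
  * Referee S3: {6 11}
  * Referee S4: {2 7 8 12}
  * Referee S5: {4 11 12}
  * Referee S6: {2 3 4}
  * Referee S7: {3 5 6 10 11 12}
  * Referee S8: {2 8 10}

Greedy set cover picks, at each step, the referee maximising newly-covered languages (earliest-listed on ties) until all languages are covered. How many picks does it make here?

4

Greedy: pick S7 (covers 6 new) → pick S1 (covers 3 new) → pick S2 (covers 2 new) → pick S4 (covers 1 new). Total picks: 4.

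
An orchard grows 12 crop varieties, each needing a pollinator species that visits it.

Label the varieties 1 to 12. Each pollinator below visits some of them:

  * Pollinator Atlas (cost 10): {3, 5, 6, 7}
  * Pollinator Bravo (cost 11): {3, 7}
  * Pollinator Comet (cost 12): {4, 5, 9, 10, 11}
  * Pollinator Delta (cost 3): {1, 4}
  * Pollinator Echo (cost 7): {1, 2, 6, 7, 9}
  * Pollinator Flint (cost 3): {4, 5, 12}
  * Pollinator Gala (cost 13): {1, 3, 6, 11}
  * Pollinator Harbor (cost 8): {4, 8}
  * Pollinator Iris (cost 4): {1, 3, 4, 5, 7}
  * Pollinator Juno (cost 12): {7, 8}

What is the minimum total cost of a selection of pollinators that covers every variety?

Comet, Echo, Flint, Harbor, Iris together cover every variety (Comet ∪ Echo ∪ Flint ∪ Harbor ∪ Iris = {1, 2, 3, 4, 5, 6, 7, 8, 9, 10, 11, 12}); total cost 12 + 7 + 3 + 8 + 4 = 34.
No covering selection has total cost below 34.

34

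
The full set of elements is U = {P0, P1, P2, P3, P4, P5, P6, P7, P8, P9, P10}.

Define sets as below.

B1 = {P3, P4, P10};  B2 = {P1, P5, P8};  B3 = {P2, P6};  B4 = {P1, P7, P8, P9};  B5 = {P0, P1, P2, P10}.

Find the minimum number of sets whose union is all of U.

Take {B1, B2, B3, B4, B5}. Their union is {P0, P1, P2, P3, P4, P5, P6, P7, P8, P9, P10}, which is all 11 elements.
No 4 of the 5 sets cover everything (all 5 combinations miss at least one element), so 5 is optimal.

5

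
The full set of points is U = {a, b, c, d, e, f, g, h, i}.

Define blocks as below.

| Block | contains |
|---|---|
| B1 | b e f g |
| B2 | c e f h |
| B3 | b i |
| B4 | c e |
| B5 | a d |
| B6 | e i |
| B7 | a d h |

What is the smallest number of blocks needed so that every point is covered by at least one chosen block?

B1 and B3 and B4 and B7 together: B1 ∪ B3 ∪ B4 ∪ B7 = {a, b, c, d, e, f, g, h, i} — every point is covered.
No 3 of the 7 blocks cover everything (all 35 combinations miss at least one point), so 4 is optimal.

4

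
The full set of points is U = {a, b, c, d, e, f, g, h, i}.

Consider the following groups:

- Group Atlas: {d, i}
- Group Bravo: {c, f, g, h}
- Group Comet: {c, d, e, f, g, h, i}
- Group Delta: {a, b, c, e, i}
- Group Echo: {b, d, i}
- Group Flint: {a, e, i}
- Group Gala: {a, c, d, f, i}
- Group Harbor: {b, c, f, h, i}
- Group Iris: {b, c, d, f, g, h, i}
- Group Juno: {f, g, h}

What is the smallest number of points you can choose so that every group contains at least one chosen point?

2

T = {h, i} meets every group (each contains at least one member of T), and |T| = 2.
The groups Bravo, Echo are pairwise disjoint, so any hitting set needs a separate point for each — at least 2. Hence 2 is optimal.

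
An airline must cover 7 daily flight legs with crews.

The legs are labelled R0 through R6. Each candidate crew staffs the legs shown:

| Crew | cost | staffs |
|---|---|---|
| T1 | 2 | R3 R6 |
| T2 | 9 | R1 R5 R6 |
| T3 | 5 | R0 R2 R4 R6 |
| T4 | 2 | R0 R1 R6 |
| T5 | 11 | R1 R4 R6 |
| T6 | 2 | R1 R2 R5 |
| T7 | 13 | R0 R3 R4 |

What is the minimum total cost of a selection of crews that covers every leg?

T1, T3, T6 together cover every leg (T1 ∪ T3 ∪ T6 = {R0, R1, R2, R3, R4, R5, R6}); total cost 2 + 5 + 2 = 9.
The greedy pick T4, T6, T1, T3 costs 11; no covering selection beats 9.

9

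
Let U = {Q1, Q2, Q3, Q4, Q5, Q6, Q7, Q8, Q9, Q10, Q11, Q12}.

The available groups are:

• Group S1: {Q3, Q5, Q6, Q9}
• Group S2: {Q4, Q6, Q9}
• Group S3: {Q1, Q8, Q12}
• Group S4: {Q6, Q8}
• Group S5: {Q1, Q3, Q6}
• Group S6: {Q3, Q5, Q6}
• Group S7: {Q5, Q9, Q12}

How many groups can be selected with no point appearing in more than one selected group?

S5, S7 are pairwise disjoint (S5={Q1,Q3,Q6}; S7={Q5,Q9,Q12}).
Every remaining group overlaps one of these, and no 3 of the listed groups are pairwise disjoint, so 2 is the maximum.

2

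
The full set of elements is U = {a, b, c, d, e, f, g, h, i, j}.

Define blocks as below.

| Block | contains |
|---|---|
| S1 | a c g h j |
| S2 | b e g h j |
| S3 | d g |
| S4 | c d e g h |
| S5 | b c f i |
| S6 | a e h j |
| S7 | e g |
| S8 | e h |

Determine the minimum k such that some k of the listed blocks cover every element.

S3, S5, and S6 cover everything between them: the union {a, b, c, d, e, f, g, h, i, j} is all of U.
Only S5 contains f, so S5 is forced; the remaining 6 elements need at least 2 more blocks (each remaining block adds at most 4) — so at least 3 blocks are needed, and 3 is optimal.

3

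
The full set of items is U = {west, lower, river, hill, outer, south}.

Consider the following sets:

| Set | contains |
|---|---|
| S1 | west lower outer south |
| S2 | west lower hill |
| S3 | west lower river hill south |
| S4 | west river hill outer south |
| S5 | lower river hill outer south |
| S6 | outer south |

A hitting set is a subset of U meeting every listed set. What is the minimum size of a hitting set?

2

The 2 items {lower, south} hit every set.
The sets S2, S6 are pairwise disjoint, so any hitting set needs a separate item for each — at least 2. Hence 2 is optimal.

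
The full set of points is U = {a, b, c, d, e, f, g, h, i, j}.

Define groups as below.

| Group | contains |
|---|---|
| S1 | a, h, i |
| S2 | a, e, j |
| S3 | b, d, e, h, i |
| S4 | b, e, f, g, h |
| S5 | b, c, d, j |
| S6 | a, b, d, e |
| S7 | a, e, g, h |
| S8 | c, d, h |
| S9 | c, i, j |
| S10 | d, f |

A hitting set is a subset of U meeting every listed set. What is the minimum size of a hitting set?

T = {d, h, j} meets every group (each contains at least one member of T), and |T| = 3.
The groups S7, S9, S10 are pairwise disjoint, so any hitting set needs a separate point for each — at least 3. Hence 3 is optimal.

3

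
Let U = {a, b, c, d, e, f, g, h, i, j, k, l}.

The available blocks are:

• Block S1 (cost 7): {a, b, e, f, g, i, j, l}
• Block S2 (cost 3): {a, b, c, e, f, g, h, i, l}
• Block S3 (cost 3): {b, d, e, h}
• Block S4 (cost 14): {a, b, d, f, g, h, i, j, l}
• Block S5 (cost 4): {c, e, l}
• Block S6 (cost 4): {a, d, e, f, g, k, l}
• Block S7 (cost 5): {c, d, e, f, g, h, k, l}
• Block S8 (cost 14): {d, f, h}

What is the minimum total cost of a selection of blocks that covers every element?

S1, S7 together cover every element (S1 ∪ S7 = {a, b, c, d, e, f, g, h, i, j, k, l}); total cost 7 + 5 = 12.
The greedy pick S2, S6, S1 costs 14; no covering selection beats 12.

12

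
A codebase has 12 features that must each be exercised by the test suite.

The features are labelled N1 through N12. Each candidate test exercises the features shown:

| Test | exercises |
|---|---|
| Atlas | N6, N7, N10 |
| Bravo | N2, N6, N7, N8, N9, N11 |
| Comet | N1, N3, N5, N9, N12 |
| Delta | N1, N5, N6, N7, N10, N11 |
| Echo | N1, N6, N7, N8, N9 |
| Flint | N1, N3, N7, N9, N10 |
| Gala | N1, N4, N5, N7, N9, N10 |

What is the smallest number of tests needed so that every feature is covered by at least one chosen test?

3

Take {Bravo, Comet, Gala}. Their union is {N1, N2, N3, N4, N5, N6, N7, N8, N9, N10, N11, N12}, which is all 12 features.
Only Bravo contains N2, so Bravo is forced; the remaining 6 features need at least 2 more tests (each remaining test adds at most 4) — so at least 3 tests are needed, and 3 is optimal.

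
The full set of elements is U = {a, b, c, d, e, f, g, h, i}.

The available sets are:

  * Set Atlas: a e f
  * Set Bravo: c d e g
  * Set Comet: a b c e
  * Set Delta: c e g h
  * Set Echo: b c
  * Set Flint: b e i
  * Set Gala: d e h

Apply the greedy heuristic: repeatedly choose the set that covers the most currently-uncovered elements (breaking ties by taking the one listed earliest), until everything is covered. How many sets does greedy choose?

Greedy: pick Bravo (covers 4 new) → pick Atlas (covers 2 new) → pick Flint (covers 2 new) → pick Delta (covers 1 new). Total picks: 4.

4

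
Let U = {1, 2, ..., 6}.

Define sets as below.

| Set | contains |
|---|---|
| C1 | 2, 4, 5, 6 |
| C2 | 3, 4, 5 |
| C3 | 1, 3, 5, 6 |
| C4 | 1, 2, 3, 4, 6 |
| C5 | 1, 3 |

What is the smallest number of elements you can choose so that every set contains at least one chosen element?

2

H = {1, 4} meets every set (each contains at least one member of H), and |H| = 2.
The sets C1, C5 are pairwise disjoint, so any hitting set needs a separate element for each — at least 2. Hence 2 is optimal.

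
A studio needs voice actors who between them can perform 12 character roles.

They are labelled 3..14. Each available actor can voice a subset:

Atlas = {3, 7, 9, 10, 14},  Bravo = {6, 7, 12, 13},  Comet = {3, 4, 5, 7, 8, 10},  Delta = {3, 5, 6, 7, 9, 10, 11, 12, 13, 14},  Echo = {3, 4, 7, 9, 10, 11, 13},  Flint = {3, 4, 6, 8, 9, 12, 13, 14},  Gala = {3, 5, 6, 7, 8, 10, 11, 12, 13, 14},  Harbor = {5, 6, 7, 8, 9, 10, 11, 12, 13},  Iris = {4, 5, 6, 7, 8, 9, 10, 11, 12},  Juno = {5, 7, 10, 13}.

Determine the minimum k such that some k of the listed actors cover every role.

2

Delta and Iris together: Delta ∪ Iris = {3, 4, 5, 6, 7, 8, 9, 10, 11, 12, 13, 14} — every role is covered.
No single actor has all 12 roles (the largest, Delta, has 10), so 2 is optimal.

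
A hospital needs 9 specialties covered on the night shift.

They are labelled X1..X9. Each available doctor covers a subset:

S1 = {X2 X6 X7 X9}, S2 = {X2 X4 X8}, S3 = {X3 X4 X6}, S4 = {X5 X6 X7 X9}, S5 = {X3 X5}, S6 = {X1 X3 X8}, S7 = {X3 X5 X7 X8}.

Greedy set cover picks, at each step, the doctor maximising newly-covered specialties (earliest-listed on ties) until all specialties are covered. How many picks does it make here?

Greedy: pick S1 (covers 4 new) → pick S6 (covers 3 new) → pick S2 (covers 1 new) → pick S4 (covers 1 new). Total picks: 4.
(The true minimum cover uses only 3 doctors, so greedy is not optimal here.)

4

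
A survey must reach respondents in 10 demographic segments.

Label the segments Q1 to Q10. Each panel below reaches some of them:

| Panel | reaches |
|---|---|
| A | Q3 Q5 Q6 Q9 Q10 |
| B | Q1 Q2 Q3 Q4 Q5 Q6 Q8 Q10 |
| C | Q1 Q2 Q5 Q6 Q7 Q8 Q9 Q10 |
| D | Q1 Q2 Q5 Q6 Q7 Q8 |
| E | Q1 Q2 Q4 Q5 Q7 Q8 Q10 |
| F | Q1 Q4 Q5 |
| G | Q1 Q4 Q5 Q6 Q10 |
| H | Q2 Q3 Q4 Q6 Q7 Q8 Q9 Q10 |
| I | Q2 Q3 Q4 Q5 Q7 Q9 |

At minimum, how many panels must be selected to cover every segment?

2

F and H together: F ∪ H = {Q1, Q2, Q3, Q4, Q5, Q6, Q7, Q8, Q9, Q10} — every segment is covered.
No single panel has all 10 segments (the largest, B, has 8), so 2 is optimal.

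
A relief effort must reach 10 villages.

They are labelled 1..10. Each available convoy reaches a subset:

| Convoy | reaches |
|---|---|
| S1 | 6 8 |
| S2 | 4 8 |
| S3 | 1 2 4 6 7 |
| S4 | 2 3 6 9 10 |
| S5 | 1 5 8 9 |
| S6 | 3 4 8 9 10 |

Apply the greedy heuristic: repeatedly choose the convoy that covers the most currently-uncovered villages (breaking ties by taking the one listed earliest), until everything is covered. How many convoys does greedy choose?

Greedy: pick S3 (covers 5 new) → pick S6 (covers 4 new) → pick S5 (covers 1 new). Total picks: 3.

3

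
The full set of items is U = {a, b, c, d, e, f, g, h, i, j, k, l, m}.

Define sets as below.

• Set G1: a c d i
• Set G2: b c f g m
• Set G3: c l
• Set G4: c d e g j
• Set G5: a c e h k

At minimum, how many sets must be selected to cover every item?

5

G1 and G2 and G3 and G4 and G5 together: G1 ∪ G2 ∪ G3 ∪ G4 ∪ G5 = {a, b, c, d, e, f, g, h, i, j, k, l, m} — every item is covered.
No 4 of the 5 sets cover everything (all 5 combinations miss at least one item), so 5 is optimal.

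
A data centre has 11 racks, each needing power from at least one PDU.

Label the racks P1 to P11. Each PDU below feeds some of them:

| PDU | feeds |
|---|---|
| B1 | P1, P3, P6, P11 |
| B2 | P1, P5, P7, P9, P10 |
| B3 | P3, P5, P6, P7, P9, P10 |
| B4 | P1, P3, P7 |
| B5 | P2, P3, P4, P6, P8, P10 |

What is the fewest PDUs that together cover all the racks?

Take {B1, B2, B5}. Their union is {P1, P2, P3, P4, P5, P6, P7, P8, P9, P10, P11}, which is all 11 racks.
Only B5 contains P2, so B5 is forced; the remaining 5 racks need at least 2 more PDUs (each remaining PDU adds at most 4) — so at least 3 PDUs are needed, and 3 is optimal.

3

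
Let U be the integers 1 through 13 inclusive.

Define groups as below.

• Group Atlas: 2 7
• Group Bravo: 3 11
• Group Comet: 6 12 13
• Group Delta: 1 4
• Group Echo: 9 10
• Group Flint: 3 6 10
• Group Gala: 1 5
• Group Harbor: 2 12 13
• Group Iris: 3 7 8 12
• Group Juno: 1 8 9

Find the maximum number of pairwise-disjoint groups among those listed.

Atlas, Bravo, Comet, Echo, Gala are pairwise disjoint (Atlas={2,7}; Bravo={3,11}; Comet={6,12,13}; Echo={9,10}; Gala={1,5}).
Every remaining group overlaps one of these, and no 6 of the listed groups are pairwise disjoint, so 5 is the maximum.

5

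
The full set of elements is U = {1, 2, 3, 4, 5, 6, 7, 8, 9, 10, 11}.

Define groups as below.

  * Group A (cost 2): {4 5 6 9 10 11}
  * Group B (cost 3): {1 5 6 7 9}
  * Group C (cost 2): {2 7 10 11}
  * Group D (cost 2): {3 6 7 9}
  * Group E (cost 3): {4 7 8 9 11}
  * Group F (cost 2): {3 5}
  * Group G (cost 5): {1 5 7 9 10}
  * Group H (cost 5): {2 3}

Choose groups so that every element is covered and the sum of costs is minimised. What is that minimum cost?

B, C, E, F together cover every element (B ∪ C ∪ E ∪ F = {1, 2, 3, 4, 5, 6, 7, 8, 9, 10, 11}); total cost 3 + 2 + 3 + 2 = 10.
The greedy pick A, C, D, B, E costs 12; no covering selection beats 10.

10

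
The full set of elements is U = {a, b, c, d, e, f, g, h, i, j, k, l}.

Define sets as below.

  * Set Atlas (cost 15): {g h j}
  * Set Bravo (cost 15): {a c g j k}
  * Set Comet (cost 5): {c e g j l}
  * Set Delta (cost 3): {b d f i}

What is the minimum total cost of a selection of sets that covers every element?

Atlas, Bravo, Comet, Delta together cover every element (Atlas ∪ Bravo ∪ Comet ∪ Delta = {a, b, c, d, e, f, g, h, i, j, k, l}); total cost 15 + 15 + 5 + 3 = 38.
No covering selection has total cost below 38.

38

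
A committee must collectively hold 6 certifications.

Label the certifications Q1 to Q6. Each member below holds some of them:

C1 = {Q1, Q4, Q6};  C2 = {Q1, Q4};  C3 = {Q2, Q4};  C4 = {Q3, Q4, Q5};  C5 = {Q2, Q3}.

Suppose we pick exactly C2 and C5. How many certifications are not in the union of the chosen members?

Union of C2, C5 = {Q1, Q2, Q3, Q4}.
Not covered: Q5, Q6 — 2 certifications.

2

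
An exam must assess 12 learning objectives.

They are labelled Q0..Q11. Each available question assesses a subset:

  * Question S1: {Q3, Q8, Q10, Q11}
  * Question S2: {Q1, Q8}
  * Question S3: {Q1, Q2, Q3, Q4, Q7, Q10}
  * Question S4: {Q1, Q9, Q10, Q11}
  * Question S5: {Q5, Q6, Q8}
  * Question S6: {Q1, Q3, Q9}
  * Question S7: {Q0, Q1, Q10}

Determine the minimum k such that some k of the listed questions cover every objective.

4

Take {S3, S4, S5, S7}. Their union is {Q0, Q1, Q2, Q3, Q4, Q5, Q6, Q7, Q8, Q9, Q10, Q11}, which is all 12 objectives.
Only S7 contains Q0, so S7 is forced; the remaining 9 objectives need at least 3 more questions (each remaining question adds at most 4) — so at least 4 questions are needed, and 4 is optimal.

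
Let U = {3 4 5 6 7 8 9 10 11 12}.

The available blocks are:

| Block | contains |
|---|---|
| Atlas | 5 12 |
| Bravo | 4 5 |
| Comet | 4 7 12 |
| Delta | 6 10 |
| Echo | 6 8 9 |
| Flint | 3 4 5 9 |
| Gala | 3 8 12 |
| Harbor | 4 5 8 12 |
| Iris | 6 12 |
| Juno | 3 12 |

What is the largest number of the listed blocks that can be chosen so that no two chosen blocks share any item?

Bravo, Delta, Juno are pairwise disjoint (Bravo={4,5}; Delta={6,10}; Juno={3,12}).
Every remaining block overlaps one of these, and no 4 of the listed blocks are pairwise disjoint, so 3 is the maximum.

3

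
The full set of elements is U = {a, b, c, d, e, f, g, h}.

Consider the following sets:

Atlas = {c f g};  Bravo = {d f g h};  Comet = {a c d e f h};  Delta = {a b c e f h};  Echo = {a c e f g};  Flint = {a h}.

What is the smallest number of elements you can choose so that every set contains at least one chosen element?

Take T = {f, h}. Each listed set contains at least one of these, so T is a hitting set of size 2.
The sets Atlas, Flint are pairwise disjoint, so any hitting set needs a separate element for each — at least 2. Hence 2 is optimal.

2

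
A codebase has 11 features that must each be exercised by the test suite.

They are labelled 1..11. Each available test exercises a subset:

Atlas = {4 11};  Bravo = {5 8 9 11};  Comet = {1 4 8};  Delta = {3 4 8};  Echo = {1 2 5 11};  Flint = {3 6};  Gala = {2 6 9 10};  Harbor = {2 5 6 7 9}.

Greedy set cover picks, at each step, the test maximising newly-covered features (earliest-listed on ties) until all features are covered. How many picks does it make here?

Greedy: pick Harbor (covers 5 new) → pick Comet (covers 3 new) → pick Atlas (covers 1 new) → pick Delta (covers 1 new) → pick Gala (covers 1 new). Total picks: 5.
(The true minimum cover uses only 4 tests, so greedy is not optimal here.)

5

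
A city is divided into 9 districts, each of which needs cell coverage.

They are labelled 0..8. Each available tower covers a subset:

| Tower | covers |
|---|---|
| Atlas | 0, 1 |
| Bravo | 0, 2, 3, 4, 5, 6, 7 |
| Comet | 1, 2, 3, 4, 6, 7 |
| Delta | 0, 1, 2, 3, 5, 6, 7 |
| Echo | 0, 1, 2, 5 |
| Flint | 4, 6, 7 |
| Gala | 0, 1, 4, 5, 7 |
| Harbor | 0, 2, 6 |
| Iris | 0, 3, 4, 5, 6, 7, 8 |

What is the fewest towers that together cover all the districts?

Take {Comet, Iris}. Their union is {0, 1, 2, 3, 4, 5, 6, 7, 8}, which is all 9 districts.
No single tower has all 9 districts (the largest, Bravo, has 7), so 2 is optimal.

2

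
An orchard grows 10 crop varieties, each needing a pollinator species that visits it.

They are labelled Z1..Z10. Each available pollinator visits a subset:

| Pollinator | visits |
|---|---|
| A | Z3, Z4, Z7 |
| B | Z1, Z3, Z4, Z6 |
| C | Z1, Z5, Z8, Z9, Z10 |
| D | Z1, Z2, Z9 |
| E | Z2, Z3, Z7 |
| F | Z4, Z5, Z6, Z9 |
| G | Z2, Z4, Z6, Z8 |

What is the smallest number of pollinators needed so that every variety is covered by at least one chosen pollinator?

C and E and F together: C ∪ E ∪ F = {Z1, Z2, Z3, Z4, Z5, Z6, Z7, Z8, Z9, Z10} — every variety is covered.
Only C contains Z10, so C is forced; the remaining 5 varieties need at least 2 more pollinators (each remaining pollinator adds at most 3) — so at least 3 pollinators are needed, and 3 is optimal.

3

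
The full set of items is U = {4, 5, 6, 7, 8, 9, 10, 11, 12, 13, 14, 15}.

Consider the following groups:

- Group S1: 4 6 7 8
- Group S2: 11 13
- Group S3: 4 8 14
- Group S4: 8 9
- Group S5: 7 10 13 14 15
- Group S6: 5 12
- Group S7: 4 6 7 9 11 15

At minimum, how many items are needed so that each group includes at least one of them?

H = {7, 8, 11, 12} meets every group (each contains at least one member of H), and |H| = 4.
No choice of 3 items meets every group, so 4 is the minimum.

4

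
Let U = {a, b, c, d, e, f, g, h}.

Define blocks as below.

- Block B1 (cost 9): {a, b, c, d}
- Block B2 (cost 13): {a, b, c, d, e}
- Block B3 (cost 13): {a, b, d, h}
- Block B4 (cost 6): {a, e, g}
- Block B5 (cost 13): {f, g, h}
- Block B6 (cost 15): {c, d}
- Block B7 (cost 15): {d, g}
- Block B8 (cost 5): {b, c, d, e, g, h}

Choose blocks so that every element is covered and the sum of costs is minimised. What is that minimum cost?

B4, B5, B8 together cover every element (B4 ∪ B5 ∪ B8 = {a, b, c, d, e, f, g, h}); total cost 6 + 13 + 5 = 24.
No covering selection has total cost below 24.

24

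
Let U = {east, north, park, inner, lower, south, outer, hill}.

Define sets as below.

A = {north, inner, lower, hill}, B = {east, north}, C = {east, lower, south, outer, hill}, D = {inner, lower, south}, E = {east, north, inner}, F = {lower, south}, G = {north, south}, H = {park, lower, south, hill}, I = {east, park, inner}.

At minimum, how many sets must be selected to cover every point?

3

C, E, and I cover everything between them: the union {east, north, park, inner, lower, south, outer, hill} is all of U.
Only C contains outer, so C is forced; the remaining 3 points need at least 2 more sets (each remaining set adds at most 2) — so at least 3 sets are needed, and 3 is optimal.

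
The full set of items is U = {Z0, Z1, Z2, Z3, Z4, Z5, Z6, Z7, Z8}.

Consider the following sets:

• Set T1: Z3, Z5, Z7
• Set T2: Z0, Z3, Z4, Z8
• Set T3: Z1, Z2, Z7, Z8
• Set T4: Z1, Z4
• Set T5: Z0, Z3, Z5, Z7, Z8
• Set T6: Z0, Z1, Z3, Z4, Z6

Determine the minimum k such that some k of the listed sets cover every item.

T3 and T5 and T6 together: T3 ∪ T5 ∪ T6 = {Z0, Z1, Z2, Z3, Z4, Z5, Z6, Z7, Z8} — every item is covered.
Only T3 contains Z2, so T3 is forced; the remaining 5 items need at least 2 more sets (each remaining set adds at most 4) — so at least 3 sets are needed, and 3 is optimal.

3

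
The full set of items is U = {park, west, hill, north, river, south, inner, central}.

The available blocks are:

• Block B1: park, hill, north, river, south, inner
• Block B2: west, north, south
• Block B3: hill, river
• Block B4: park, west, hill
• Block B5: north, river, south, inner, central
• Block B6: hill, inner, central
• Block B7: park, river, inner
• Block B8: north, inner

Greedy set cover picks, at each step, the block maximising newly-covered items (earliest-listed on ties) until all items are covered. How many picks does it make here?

Greedy: pick B1 (covers 6 new) → pick B2 (covers 1 new) → pick B5 (covers 1 new). Total picks: 3.
(The true minimum cover uses only 2 blocks, so greedy is not optimal here.)

3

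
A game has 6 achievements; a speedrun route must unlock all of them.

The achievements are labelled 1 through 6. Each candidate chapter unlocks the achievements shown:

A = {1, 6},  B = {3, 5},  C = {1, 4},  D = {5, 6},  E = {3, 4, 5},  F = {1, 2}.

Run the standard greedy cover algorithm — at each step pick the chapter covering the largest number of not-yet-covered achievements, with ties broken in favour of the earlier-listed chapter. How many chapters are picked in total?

Greedy: pick E (covers 3 new) → pick A (covers 2 new) → pick F (covers 1 new). Total picks: 3.

3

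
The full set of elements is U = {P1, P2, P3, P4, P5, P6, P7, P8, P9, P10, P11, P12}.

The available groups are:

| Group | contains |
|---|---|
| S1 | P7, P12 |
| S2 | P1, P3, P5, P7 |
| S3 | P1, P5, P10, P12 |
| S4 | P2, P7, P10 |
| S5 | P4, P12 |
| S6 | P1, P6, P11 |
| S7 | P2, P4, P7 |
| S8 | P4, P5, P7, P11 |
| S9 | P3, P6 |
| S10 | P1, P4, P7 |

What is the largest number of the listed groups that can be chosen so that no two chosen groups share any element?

3

S3, S7, S9 are pairwise disjoint (S3={P1,P5,P10,P12}; S7={P2,P4,P7}; S9={P3,P6}).
Every remaining group overlaps one of these, and no 4 of the listed groups are pairwise disjoint, so 3 is the maximum.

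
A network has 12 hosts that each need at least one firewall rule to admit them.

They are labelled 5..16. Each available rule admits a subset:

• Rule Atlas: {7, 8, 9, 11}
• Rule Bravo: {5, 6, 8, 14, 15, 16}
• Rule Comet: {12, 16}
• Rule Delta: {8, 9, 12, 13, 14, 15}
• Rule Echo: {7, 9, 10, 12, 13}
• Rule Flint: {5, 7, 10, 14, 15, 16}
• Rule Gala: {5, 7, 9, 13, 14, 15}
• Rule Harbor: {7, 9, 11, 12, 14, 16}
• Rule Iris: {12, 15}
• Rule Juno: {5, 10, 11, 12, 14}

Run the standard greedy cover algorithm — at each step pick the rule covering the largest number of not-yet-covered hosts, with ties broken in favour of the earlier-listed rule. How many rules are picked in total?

3

Greedy: pick Bravo (covers 6 new) → pick Echo (covers 5 new) → pick Atlas (covers 1 new). Total picks: 3.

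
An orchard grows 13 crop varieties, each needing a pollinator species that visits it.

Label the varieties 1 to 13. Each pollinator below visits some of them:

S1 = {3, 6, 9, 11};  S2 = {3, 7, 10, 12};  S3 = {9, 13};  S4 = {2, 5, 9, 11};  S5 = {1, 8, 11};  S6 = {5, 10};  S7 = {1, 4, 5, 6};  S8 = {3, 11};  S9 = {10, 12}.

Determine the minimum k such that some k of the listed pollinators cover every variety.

Take {S2, S3, S4, S5, S7}. Their union is {1, 2, 3, 4, 5, 6, 7, 8, 9, 10, 11, 12, 13}, which is all 13 varieties.
No 4 of the 9 pollinators cover everything (all 126 combinations miss at least one variety), so 5 is optimal.

5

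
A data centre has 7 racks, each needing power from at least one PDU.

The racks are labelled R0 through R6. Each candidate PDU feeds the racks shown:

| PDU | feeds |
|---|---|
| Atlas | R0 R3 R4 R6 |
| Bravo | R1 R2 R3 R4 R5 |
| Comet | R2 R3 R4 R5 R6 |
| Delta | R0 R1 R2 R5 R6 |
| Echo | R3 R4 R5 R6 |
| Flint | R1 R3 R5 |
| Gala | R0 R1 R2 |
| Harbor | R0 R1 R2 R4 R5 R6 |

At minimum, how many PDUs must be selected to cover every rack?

Take {Comet, Gala}. Their union is {R0, R1, R2, R3, R4, R5, R6}, which is all 7 racks.
No single PDU has all 7 racks (the largest, Harbor, has 6), so 2 is optimal.

2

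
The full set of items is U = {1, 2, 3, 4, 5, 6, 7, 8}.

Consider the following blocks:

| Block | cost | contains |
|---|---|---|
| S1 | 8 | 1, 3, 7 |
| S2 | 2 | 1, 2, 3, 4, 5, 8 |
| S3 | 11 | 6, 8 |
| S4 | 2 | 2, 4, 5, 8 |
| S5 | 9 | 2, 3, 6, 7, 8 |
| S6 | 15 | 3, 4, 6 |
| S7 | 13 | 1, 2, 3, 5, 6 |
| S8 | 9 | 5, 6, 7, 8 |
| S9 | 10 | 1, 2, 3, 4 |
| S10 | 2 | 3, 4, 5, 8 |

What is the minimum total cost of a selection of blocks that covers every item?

S2, S5 together cover every item (S2 ∪ S5 = {1, 2, 3, 4, 5, 6, 7, 8}); total cost 2 + 9 = 11.
No covering selection has total cost below 11.

11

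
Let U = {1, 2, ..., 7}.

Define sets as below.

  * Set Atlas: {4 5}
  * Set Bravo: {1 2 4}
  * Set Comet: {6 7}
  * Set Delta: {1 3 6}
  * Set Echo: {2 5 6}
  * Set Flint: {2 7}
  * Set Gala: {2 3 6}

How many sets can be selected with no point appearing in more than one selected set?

Atlas, Delta, Flint are pairwise disjoint (Atlas={4,5}; Delta={1,3,6}; Flint={2,7}).
Every remaining set overlaps one of these, and no 4 of the listed sets are pairwise disjoint, so 3 is the maximum.

3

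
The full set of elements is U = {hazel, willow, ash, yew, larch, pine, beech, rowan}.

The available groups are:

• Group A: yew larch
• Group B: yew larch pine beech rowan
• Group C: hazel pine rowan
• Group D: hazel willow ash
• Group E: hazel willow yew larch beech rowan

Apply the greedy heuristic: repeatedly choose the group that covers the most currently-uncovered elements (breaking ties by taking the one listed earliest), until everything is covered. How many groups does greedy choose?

Greedy: pick E (covers 6 new) → pick B (covers 1 new) → pick D (covers 1 new). Total picks: 3.
(The true minimum cover uses only 2 groups, so greedy is not optimal here.)

3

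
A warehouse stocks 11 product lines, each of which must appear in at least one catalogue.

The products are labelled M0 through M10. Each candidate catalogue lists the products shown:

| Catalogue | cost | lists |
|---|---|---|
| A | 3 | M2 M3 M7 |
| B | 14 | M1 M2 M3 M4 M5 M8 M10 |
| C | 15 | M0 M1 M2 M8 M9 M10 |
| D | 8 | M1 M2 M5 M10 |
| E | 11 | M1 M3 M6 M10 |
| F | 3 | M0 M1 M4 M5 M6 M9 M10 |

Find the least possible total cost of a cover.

20

A, B, F together cover every product (A ∪ B ∪ F = {M0, M1, M2, M3, M4, M5, M6, M7, M8, M9, M10}); total cost 3 + 14 + 3 = 20.
No covering selection has total cost below 20.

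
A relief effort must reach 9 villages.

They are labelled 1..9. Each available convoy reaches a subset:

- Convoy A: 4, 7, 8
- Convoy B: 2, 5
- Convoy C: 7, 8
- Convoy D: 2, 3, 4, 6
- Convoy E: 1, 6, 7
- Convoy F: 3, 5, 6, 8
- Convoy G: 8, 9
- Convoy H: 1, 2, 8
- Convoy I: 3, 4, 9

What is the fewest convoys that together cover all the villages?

B and E and H and I together: B ∪ E ∪ H ∪ I = {1, 2, 3, 4, 5, 6, 7, 8, 9} — every village is covered.
No 3 of the 9 convoys cover everything (all 84 combinations miss at least one village), so 4 is optimal.

4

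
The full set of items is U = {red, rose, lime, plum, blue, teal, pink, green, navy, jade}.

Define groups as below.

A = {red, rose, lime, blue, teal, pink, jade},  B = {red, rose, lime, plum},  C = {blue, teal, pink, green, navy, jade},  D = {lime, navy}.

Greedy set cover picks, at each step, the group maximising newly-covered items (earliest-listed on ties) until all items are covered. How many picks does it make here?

3

Greedy: pick A (covers 7 new) → pick C (covers 2 new) → pick B (covers 1 new). Total picks: 3.
(The true minimum cover uses only 2 groups, so greedy is not optimal here.)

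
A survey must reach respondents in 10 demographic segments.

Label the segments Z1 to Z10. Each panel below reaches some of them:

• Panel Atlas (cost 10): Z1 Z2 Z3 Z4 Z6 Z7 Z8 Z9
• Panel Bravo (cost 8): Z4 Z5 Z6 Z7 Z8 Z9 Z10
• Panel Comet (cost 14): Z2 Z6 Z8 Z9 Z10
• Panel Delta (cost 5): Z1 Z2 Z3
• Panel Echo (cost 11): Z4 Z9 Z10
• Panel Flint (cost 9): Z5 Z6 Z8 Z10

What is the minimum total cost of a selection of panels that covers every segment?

13

Bravo, Delta together cover every segment (Bravo ∪ Delta = {Z1, Z2, Z3, Z4, Z5, Z6, Z7, Z8, Z9, Z10}); total cost 8 + 5 = 13.
No covering selection has total cost below 13.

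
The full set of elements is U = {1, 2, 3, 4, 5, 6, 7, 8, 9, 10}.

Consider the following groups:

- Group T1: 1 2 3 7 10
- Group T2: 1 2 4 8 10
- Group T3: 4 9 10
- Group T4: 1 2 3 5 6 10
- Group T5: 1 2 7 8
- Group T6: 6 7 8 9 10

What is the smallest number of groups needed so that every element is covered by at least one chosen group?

3

Take {T3, T4, T6}. Their union is {1, 2, 3, 4, 5, 6, 7, 8, 9, 10}, which is all 10 elements.
Only T4 contains 5, so T4 is forced; the remaining 4 elements need at least 2 more groups (each remaining group adds at most 3) — so at least 3 groups are needed, and 3 is optimal.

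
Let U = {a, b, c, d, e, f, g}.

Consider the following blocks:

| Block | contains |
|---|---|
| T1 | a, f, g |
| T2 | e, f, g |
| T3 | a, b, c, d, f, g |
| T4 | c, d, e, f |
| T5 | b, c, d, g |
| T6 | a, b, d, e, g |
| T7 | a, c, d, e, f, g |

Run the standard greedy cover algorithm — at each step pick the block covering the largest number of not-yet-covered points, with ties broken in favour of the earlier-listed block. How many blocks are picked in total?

Greedy: pick T3 (covers 6 new) → pick T2 (covers 1 new). Total picks: 2.

2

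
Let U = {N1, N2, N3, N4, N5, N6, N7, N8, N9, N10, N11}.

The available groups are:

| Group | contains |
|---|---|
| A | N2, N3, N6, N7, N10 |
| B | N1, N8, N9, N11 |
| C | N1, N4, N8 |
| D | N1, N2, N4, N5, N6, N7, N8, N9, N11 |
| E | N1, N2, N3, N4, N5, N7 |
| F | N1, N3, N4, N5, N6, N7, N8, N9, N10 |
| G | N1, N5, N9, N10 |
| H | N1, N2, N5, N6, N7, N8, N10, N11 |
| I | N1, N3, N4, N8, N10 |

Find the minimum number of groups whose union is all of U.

Take {D, I}. Their union is {N1, N2, N3, N4, N5, N6, N7, N8, N9, N10, N11}, which is all 11 points.
No single group has all 11 points (the largest, D, has 9), so 2 is optimal.

2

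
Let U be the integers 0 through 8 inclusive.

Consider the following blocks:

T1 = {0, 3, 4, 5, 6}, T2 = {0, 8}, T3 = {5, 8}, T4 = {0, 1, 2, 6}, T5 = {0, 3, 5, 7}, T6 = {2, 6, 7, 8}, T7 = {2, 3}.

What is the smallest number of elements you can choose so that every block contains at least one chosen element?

The 3 elements {0, 2, 5} hit every block.
No choice of 2 elements meets every block, so 3 is the minimum.

3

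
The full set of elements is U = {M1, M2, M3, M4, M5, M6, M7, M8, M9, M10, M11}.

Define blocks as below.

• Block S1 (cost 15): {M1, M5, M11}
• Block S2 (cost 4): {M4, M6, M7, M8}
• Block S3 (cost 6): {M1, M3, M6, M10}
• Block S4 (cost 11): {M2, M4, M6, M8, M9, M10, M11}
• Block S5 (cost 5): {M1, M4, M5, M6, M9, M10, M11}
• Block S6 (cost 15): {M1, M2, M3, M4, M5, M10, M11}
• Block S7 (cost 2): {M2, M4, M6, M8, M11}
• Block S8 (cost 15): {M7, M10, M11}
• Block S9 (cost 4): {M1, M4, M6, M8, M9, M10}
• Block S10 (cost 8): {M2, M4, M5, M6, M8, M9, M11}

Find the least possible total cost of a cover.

17

S2, S3, S5, S7 together cover every element (S2 ∪ S3 ∪ S5 ∪ S7 = {M1, M2, M3, M4, M5, M6, M7, M8, M9, M10, M11}); total cost 4 + 6 + 5 + 2 = 17.
No covering selection has total cost below 17.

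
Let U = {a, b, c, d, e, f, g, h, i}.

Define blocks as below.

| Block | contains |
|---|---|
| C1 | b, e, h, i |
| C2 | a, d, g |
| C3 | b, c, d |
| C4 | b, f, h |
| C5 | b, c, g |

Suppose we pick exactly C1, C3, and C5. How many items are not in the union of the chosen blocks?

Union of C1, C3, C5 = {b, c, d, e, g, h, i}.
Not covered: a, f — 2 items.

2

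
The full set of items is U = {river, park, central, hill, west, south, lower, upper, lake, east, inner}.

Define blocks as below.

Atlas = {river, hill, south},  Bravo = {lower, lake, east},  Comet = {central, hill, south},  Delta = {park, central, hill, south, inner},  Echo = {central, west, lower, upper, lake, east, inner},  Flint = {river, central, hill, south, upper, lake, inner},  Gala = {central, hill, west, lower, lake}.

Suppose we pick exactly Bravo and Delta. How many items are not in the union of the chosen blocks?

Union of Bravo, Delta = {park, central, hill, south, lower, lake, east, inner}.
Not covered: river, west, upper — 3 items.

3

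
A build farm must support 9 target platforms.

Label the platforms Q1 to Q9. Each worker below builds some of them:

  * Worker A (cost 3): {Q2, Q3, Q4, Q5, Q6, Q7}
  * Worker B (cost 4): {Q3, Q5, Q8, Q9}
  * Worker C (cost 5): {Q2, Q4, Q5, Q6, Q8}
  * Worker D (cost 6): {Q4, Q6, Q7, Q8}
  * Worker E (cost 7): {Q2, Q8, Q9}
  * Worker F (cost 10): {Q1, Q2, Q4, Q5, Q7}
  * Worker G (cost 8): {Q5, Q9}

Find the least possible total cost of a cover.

A, B, F together cover every platform (A ∪ B ∪ F = {Q1, Q2, Q3, Q4, Q5, Q6, Q7, Q8, Q9}); total cost 3 + 4 + 10 = 17.
No covering selection has total cost below 17.

17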